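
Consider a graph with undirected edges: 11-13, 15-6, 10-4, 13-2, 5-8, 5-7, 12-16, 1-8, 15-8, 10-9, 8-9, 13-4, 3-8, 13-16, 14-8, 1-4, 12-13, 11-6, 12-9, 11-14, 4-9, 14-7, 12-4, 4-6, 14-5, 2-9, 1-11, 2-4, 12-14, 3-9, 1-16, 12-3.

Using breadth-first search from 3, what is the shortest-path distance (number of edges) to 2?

Level 0: 3
Level 1: 8, 9, 12
Level 2: 1, 2, 4, 5, 10, 13, 14, 15, 16
Level 3: 6, 7, 11
2 first appears at level 2.

2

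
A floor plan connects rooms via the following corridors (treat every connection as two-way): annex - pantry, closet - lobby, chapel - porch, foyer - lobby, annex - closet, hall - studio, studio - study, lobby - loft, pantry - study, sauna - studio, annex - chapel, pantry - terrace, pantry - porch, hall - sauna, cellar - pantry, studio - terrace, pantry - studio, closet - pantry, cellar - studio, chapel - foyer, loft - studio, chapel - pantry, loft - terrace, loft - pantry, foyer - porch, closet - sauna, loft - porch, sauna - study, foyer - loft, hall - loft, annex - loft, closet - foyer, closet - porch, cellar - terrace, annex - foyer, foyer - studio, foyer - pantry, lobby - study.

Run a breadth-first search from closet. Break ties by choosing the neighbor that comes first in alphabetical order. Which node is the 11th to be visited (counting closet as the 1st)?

Visit closet; enqueue annex, foyer, lobby, pantry, porch, sauna → queue [annex, foyer, lobby, pantry, porch, sauna]
Visit annex; enqueue chapel, loft → queue [foyer, lobby, pantry, porch, sauna, chapel, loft]
Visit foyer; enqueue studio → queue [lobby, pantry, porch, sauna, chapel, loft, studio]
Visit lobby; enqueue study → queue [pantry, porch, sauna, chapel, loft, studio, study]
Visit pantry; enqueue cellar, terrace → queue [porch, sauna, chapel, loft, studio, study, cellar, terrace]
Visit porch → queue [sauna, chapel, loft, studio, study, cellar, terrace]
Visit sauna; enqueue hall → queue [chapel, loft, studio, study, cellar, terrace, hall]
Visit chapel → queue [loft, studio, study, cellar, terrace, hall]
Visit loft → queue [studio, study, cellar, terrace, hall]
Visit studio → queue [study, cellar, terrace, hall]
Visit study → queue [cellar, terrace, hall]
Visit cellar → queue [terrace, hall]
Visit terrace → queue [hall]
Visit hall → queue []

Visit order: closet, annex, foyer, lobby, pantry, porch, sauna, chapel, loft, studio, study, cellar, terrace, hall

study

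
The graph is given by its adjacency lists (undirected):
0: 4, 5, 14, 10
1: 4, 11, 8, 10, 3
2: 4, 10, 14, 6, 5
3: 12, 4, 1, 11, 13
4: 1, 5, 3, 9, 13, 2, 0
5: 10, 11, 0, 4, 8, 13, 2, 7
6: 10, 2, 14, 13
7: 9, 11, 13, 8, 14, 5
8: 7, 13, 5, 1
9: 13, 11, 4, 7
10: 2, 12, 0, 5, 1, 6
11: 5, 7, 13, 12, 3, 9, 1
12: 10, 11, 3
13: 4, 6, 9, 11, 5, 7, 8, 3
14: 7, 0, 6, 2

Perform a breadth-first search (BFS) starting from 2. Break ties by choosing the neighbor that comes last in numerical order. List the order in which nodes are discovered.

2 14 10 6 5 4 7 0 12 1 13 11 8 9 3

Visit 2; enqueue 14, 10, 6, 5, 4 → queue [14, 10, 6, 5, 4]
Visit 14; enqueue 7, 0 → queue [10, 6, 5, 4, 7, 0]
Visit 10; enqueue 12, 1 → queue [6, 5, 4, 7, 0, 12, 1]
Visit 6; enqueue 13 → queue [5, 4, 7, 0, 12, 1, 13]
Visit 5; enqueue 11, 8 → queue [4, 7, 0, 12, 1, 13, 11, 8]
Visit 4; enqueue 9, 3 → queue [7, 0, 12, 1, 13, 11, 8, 9, 3]
Visit 7 → queue [0, 12, 1, 13, 11, 8, 9, 3]
Visit 0 → queue [12, 1, 13, 11, 8, 9, 3]
Visit 12 → queue [1, 13, 11, 8, 9, 3]
Visit 1 → queue [13, 11, 8, 9, 3]
Visit 13 → queue [11, 8, 9, 3]
Visit 11 → queue [8, 9, 3]
Visit 8 → queue [9, 3]
Visit 9 → queue [3]
Visit 3 → queue []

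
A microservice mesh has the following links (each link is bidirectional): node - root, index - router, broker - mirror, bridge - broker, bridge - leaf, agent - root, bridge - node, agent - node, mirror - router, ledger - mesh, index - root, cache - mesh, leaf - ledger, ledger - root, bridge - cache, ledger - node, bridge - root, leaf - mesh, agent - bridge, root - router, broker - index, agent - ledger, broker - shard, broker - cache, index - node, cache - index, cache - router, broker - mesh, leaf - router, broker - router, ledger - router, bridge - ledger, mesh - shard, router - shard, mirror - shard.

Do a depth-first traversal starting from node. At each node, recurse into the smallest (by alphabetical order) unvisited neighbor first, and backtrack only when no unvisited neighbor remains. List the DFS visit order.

node, agent, bridge, broker, cache, index, root, ledger, leaf, mesh, shard, mirror, router

Visit node
node → agent
agent → bridge
bridge → broker
broker → cache
cache → index
index → root
root → ledger
ledger → leaf
leaf → mesh
mesh → shard
shard → mirror
mirror → router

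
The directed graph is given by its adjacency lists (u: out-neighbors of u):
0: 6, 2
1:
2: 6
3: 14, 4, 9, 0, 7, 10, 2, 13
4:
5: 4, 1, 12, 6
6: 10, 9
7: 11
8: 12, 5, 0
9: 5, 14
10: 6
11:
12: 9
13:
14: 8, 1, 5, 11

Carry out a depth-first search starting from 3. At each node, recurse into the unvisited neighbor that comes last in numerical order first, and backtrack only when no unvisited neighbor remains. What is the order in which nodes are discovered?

3, 14, 11, 8, 12, 9, 5, 6, 10, 4, 1, 0, 2, 13, 7

Visit 3
3 → 14
14 → 11
14 → 8
8 → 12
12 → 9
9 → 5
5 → 6
6 → 10
5 → 4
5 → 1
8 → 0
0 → 2
3 → 13
3 → 7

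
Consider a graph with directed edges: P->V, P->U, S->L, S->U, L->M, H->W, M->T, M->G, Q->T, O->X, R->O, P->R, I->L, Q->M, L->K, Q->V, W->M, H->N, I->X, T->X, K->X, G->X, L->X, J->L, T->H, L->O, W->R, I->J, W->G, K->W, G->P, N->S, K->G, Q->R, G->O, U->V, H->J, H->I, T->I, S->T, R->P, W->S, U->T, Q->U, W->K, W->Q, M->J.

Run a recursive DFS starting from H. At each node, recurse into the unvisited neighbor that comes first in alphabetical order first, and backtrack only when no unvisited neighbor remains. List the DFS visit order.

H -> I -> J -> L -> K -> G -> O -> X -> P -> R -> U -> T -> V -> W -> M -> Q -> S -> N

Visit H
H → I
I → J
J → L
L → K
K → G
G → O
O → X
G → P
P → R
P → U
U → T
U → V
K → W
W → M
W → Q
W → S
H → N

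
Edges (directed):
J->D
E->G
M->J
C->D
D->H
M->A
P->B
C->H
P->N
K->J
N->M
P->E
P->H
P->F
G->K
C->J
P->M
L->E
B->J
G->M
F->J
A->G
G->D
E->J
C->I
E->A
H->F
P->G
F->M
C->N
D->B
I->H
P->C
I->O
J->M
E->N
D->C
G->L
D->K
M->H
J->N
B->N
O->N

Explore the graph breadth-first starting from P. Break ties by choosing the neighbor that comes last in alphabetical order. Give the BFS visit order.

Visit P; enqueue N, M, H, G, F, E, C, B → queue [N, M, H, G, F, E, C, B]
Visit N → queue [M, H, G, F, E, C, B]
Visit M; enqueue J, A → queue [H, G, F, E, C, B, J, A]
Visit H → queue [G, F, E, C, B, J, A]
Visit G; enqueue L, K, D → queue [F, E, C, B, J, A, L, K, D]
Visit F → queue [E, C, B, J, A, L, K, D]
Visit E → queue [C, B, J, A, L, K, D]
Visit C; enqueue I → queue [B, J, A, L, K, D, I]
Visit B → queue [J, A, L, K, D, I]
Visit J → queue [A, L, K, D, I]
Visit A → queue [L, K, D, I]
Visit L → queue [K, D, I]
Visit K → queue [D, I]
Visit D → queue [I]
Visit I; enqueue O → queue [O]
Visit O → queue []

P, N, M, H, G, F, E, C, B, J, A, L, K, D, I, O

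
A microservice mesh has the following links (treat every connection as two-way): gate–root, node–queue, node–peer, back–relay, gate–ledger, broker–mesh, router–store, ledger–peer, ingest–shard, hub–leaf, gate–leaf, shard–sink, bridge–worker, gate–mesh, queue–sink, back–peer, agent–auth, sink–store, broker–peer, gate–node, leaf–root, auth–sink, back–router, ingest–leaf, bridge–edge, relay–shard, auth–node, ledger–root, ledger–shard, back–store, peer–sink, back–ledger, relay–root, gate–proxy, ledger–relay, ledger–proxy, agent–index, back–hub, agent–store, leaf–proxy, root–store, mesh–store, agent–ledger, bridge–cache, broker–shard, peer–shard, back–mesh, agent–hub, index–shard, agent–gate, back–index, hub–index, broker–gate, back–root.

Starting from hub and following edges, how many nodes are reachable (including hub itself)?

BFS from hub visits: hub, leaf, index, back, agent, root, proxy, ingest, gate, shard, store, router, relay, peer, mesh, ledger, auth, node, broker, sink, queue
Reachable nodes: 21 of 25 total.

21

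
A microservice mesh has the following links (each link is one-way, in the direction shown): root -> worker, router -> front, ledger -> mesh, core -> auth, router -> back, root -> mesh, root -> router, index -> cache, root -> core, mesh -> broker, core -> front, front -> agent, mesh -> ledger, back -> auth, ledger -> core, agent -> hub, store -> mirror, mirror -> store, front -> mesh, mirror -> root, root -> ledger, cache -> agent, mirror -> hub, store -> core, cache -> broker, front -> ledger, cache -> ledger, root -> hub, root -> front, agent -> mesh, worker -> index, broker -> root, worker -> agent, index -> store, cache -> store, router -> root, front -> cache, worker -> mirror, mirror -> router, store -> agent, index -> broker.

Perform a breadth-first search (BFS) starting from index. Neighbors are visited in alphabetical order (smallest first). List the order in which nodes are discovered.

Visit index; enqueue broker, cache, store → queue [broker, cache, store]
Visit broker; enqueue root → queue [cache, store, root]
Visit cache; enqueue agent, ledger → queue [store, root, agent, ledger]
Visit store; enqueue core, mirror → queue [root, agent, ledger, core, mirror]
Visit root; enqueue front, hub, mesh, router, worker → queue [agent, ledger, core, mirror, front, hub, mesh, router, worker]
Visit agent → queue [ledger, core, mirror, front, hub, mesh, router, worker]
Visit ledger → queue [core, mirror, front, hub, mesh, router, worker]
Visit core; enqueue auth → queue [mirror, front, hub, mesh, router, worker, auth]
Visit mirror → queue [front, hub, mesh, router, worker, auth]
Visit front → queue [hub, mesh, router, worker, auth]
Visit hub → queue [mesh, router, worker, auth]
Visit mesh → queue [router, worker, auth]
Visit router; enqueue back → queue [worker, auth, back]
Visit worker → queue [auth, back]
Visit auth → queue [back]
Visit back → queue []

index, broker, cache, store, root, agent, ledger, core, mirror, front, hub, mesh, router, worker, auth, back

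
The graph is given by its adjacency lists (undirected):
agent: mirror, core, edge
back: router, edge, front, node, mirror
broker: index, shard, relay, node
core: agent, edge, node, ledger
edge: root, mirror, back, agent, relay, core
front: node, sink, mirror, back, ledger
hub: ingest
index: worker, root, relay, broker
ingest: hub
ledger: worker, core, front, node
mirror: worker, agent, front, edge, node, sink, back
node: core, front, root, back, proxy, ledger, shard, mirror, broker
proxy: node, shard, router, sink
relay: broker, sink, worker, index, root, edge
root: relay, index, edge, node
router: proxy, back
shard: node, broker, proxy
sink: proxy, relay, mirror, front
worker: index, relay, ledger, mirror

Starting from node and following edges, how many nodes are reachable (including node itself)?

BFS from node visits: node, core, front, root, back, proxy, ledger, shard, mirror, broker, agent, edge, sink, relay, index, router, worker
Reachable nodes: 17 of 19 total.

17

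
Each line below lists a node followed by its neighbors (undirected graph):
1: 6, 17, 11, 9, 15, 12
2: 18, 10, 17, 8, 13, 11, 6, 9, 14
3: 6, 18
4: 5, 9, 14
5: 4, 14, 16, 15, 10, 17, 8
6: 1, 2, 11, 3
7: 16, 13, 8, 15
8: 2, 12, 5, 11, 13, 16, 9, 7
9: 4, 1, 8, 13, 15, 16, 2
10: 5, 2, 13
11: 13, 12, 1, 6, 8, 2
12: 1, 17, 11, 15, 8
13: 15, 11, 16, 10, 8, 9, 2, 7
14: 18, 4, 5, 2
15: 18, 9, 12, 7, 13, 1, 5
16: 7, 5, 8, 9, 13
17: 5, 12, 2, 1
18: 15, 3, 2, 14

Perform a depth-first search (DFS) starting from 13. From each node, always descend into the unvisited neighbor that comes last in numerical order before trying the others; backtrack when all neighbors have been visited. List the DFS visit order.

Visit 13
13 → 16
16 → 9
9 → 15
15 → 18
18 → 14
14 → 5
5 → 17
17 → 12
12 → 11
11 → 8
8 → 7
8 → 2
2 → 10
2 → 6
6 → 3
6 → 1
5 → 4

13, 16, 9, 15, 18, 14, 5, 17, 12, 11, 8, 7, 2, 10, 6, 3, 1, 4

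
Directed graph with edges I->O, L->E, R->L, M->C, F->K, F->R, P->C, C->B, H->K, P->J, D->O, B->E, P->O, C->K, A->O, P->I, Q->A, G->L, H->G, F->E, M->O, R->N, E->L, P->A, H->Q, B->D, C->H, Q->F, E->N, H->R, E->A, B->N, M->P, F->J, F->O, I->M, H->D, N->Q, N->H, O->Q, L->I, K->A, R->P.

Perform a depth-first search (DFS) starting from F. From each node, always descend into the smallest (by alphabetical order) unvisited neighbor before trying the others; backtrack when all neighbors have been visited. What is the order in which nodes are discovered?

Visit F
F → E
E → A
A → O
O → Q
E → L
L → I
I → M
M → C
C → B
B → D
B → N
N → H
H → G
H → K
H → R
R → P
P → J

F -> E -> A -> O -> Q -> L -> I -> M -> C -> B -> D -> N -> H -> G -> K -> R -> P -> J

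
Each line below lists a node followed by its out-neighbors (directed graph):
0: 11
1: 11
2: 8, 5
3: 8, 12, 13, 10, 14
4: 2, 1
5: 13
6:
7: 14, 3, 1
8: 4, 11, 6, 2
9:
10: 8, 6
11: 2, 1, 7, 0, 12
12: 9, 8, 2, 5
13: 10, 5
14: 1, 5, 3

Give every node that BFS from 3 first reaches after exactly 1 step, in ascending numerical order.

8, 10, 12, 13, 14

Level 0: 3
Level 1: 8, 10, 12, 13, 14
Level 2: 1, 2, 4, 5, 6, 9, 11
Level 3: 0, 7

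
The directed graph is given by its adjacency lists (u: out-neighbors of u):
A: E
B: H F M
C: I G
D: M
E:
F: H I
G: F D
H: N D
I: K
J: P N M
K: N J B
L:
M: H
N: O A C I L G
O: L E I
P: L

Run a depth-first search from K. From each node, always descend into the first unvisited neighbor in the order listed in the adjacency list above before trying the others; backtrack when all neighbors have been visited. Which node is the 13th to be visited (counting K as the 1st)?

M

Visit K
K → N
N → O
O → L
O → E
O → I
N → A
N → C
C → G
G → F
F → H
H → D
D → M
K → J
J → P
K → B

Visit order: K, N, O, L, E, I, A, C, G, F, H, D, M, J, P, B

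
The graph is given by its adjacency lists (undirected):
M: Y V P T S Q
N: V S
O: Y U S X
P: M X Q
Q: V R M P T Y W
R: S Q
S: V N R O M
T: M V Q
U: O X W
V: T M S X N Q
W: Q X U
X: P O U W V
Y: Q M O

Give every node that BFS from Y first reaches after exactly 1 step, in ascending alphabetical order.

Level 0: Y
Level 1: M, O, Q
Level 2: P, R, S, T, U, V, W, X
Level 3: N

M, O, Q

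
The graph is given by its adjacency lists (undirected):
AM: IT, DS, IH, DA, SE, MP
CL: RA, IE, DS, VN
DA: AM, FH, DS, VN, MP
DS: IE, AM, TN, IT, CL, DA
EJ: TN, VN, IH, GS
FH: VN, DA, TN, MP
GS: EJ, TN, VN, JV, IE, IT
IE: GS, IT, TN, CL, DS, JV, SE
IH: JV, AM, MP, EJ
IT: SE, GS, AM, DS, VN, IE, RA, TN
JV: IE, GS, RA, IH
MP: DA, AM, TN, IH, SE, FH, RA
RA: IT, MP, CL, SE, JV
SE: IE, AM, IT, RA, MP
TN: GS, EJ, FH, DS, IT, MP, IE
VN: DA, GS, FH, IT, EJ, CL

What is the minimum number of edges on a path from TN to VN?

2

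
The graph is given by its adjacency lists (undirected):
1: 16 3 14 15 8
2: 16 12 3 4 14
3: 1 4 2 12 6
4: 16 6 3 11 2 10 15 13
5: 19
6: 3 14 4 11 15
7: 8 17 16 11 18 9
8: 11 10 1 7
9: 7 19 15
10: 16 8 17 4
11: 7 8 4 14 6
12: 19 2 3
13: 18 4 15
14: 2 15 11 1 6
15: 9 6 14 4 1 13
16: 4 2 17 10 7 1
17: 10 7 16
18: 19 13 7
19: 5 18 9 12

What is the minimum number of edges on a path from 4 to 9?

2

Level 0: 4
Level 1: 2, 3, 6, 10, 11, 13, 15, 16
Level 2: 1, 7, 8, 9, 12, 14, 17, 18
Level 3: 19
Level 4: 5
9 first appears at level 2.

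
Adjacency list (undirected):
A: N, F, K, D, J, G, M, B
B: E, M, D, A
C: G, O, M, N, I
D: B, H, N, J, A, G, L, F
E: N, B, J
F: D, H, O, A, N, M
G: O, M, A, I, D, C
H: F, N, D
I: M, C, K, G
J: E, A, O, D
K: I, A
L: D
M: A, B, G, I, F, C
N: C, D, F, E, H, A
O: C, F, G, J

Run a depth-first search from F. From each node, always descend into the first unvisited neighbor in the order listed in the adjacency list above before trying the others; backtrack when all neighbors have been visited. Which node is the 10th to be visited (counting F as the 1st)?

Visit F
F → D
D → B
B → E
E → N
N → C
C → G
G → O
O → J
J → A
A → K
K → I
I → M
N → H
D → L

Visit order: F, D, B, E, N, C, G, O, J, A, K, I, M, H, L

A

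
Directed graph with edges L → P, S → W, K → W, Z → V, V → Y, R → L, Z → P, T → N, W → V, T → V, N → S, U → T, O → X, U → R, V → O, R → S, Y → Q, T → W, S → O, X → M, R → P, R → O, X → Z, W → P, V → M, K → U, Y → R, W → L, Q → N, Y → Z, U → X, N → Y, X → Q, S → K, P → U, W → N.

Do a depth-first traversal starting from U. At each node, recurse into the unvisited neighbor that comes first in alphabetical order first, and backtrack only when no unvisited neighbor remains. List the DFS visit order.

U, R, L, P, O, X, M, Q, N, S, K, W, V, Y, Z, T

Visit U
U → R
R → L
L → P
R → O
O → X
X → M
X → Q
Q → N
N → S
S → K
K → W
W → V
V → Y
Y → Z
U → T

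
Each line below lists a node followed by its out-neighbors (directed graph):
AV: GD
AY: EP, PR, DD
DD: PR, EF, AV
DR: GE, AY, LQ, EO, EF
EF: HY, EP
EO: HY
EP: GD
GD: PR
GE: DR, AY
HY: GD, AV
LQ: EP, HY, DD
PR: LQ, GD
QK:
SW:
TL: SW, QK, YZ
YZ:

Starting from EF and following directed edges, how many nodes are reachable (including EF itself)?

8

BFS from EF visits: EF, HY, EP, GD, AV, PR, LQ, DD
Reachable nodes: 8 of 16 total.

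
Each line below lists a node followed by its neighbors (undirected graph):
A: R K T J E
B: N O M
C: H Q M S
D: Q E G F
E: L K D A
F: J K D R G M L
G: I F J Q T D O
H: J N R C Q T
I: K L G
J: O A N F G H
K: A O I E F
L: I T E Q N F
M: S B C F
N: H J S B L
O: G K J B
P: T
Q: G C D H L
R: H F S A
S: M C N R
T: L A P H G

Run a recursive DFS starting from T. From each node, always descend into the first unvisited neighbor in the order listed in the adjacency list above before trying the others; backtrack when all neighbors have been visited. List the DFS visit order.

Visit T
T → L
L → I
I → K
K → A
A → R
R → H
H → J
J → O
O → G
G → F
F → D
D → Q
Q → C
C → M
M → S
S → N
N → B
D → E
T → P

T -> L -> I -> K -> A -> R -> H -> J -> O -> G -> F -> D -> Q -> C -> M -> S -> N -> B -> E -> P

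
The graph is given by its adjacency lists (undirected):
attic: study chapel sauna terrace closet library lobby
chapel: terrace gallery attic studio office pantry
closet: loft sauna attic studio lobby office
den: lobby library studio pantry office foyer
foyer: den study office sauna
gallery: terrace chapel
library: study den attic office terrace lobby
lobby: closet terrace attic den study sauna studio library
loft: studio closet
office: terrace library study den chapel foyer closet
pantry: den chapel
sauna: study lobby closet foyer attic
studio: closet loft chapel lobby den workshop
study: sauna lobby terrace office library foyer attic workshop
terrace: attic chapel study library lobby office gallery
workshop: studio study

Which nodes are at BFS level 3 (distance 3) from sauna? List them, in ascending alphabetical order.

gallery, pantry

Level 0: sauna
Level 1: attic, closet, foyer, lobby, study
Level 2: chapel, den, library, loft, office, studio, terrace, workshop
Level 3: gallery, pantry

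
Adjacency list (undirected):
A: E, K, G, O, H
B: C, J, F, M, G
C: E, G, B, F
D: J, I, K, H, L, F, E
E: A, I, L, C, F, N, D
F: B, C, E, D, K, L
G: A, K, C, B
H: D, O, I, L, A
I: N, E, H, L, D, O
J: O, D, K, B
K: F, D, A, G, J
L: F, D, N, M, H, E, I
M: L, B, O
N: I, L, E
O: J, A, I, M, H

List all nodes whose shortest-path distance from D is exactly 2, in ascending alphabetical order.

Level 0: D
Level 1: E, F, H, I, J, K, L
Level 2: A, B, C, G, M, N, O

A, B, C, G, M, N, O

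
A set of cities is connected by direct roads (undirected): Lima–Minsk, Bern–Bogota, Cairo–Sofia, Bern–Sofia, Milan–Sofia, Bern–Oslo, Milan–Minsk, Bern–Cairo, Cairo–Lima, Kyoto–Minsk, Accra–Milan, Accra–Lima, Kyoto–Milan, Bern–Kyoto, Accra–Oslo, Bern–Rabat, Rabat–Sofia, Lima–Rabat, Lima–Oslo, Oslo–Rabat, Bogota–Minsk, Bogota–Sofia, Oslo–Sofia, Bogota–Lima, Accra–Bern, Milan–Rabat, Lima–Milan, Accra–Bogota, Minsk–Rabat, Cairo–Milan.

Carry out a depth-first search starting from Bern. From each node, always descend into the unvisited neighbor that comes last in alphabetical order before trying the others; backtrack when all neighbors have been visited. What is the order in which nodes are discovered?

Bern, Sofia, Rabat, Oslo, Lima, Minsk, Milan, Kyoto, Cairo, Accra, Bogota

Visit Bern
Bern → Sofia
Sofia → Rabat
Rabat → Oslo
Oslo → Lima
Lima → Minsk
Minsk → Milan
Milan → Kyoto
Milan → Cairo
Milan → Accra
Accra → Bogota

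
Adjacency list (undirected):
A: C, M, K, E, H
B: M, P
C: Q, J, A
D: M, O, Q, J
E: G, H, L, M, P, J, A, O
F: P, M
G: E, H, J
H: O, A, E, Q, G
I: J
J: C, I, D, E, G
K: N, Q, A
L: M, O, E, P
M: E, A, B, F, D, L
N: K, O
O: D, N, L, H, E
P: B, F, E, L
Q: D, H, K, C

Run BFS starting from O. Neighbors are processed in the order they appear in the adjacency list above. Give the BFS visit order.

O -> D -> N -> L -> H -> E -> M -> Q -> J -> K -> P -> A -> G -> B -> F -> C -> I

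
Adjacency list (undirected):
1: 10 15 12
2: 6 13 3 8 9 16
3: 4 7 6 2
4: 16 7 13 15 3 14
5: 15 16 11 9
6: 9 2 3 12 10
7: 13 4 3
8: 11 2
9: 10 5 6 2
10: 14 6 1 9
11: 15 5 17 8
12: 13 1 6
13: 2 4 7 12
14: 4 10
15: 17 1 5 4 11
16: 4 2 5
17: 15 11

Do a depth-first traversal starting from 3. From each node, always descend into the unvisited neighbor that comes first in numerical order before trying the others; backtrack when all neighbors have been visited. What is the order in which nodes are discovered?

Visit 3
3 → 2
2 → 6
6 → 9
9 → 5
5 → 11
11 → 8
11 → 15
15 → 1
1 → 10
10 → 14
14 → 4
4 → 7
7 → 13
13 → 12
4 → 16
15 → 17

3, 2, 6, 9, 5, 11, 8, 15, 1, 10, 14, 4, 7, 13, 12, 16, 17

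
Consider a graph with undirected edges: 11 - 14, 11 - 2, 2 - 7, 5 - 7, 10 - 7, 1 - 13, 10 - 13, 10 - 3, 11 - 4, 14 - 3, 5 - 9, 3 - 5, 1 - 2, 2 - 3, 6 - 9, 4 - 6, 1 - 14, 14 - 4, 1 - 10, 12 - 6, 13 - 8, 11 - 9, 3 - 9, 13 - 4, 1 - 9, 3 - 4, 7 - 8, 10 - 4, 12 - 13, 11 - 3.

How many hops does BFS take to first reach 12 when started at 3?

Level 0: 3
Level 1: 2, 4, 5, 9, 10, 11, 14
Level 2: 1, 6, 7, 13
Level 3: 8, 12
12 first appears at level 3.

3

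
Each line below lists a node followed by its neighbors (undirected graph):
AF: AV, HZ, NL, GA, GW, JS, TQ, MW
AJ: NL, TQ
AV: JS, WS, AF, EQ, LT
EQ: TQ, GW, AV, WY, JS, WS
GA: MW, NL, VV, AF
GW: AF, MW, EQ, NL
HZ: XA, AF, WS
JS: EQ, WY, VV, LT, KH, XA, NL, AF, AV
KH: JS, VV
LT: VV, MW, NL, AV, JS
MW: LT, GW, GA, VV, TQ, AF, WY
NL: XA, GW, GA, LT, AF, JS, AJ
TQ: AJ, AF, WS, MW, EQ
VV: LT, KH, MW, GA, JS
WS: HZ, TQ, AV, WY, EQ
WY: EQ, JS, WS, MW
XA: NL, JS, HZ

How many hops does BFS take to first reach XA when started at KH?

Level 0: KH
Level 1: JS, VV
Level 2: AF, AV, EQ, GA, LT, MW, NL, WY, XA
Level 3: AJ, GW, HZ, TQ, WS
XA first appears at level 2.

2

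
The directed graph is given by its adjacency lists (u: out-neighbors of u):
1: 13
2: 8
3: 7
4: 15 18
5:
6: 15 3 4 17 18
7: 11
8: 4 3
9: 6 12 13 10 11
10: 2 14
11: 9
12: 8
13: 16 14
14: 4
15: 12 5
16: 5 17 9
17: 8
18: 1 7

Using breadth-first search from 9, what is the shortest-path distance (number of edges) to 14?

Level 0: 9
Level 1: 6, 10, 11, 12, 13
Level 2: 2, 3, 4, 8, 14, 15, 16, 17, 18
Level 3: 1, 5, 7
14 first appears at level 2.

2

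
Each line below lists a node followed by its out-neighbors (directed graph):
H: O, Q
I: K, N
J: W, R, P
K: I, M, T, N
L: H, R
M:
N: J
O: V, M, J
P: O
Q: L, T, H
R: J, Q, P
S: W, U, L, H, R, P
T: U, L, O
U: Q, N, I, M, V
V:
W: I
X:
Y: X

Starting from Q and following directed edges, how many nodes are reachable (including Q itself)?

15

BFS from Q visits: Q, T, L, H, U, O, R, V, N, M, I, J, P, K, W
Reachable nodes: 15 of 18 total.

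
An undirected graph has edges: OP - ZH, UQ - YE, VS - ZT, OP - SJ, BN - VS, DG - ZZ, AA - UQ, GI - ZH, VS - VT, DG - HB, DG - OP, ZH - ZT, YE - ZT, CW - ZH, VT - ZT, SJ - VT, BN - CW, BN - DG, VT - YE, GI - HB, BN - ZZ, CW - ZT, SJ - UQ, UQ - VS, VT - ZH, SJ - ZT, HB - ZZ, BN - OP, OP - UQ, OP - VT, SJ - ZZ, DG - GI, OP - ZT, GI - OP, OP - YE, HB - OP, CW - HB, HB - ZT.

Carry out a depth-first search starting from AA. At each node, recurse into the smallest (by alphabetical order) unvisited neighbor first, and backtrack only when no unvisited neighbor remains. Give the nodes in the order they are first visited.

Visit AA
AA → UQ
UQ → OP
OP → BN
BN → CW
CW → HB
HB → DG
DG → GI
GI → ZH
ZH → VT
VT → SJ
SJ → ZT
ZT → VS
ZT → YE
SJ → ZZ

AA -> UQ -> OP -> BN -> CW -> HB -> DG -> GI -> ZH -> VT -> SJ -> ZT -> VS -> YE -> ZZ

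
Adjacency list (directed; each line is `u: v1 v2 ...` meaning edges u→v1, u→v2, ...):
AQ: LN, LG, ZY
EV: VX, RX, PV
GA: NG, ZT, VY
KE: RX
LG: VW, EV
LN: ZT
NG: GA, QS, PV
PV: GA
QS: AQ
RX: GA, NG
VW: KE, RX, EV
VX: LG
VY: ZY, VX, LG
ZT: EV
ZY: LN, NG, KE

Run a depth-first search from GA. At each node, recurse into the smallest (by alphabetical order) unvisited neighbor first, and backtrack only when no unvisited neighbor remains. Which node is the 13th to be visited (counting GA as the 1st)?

Visit GA
GA → NG
NG → PV
NG → QS
QS → AQ
AQ → LG
LG → EV
EV → RX
EV → VX
LG → VW
VW → KE
AQ → LN
LN → ZT
AQ → ZY
GA → VY

Visit order: GA, NG, PV, QS, AQ, LG, EV, RX, VX, VW, KE, LN, ZT, ZY, VY

ZT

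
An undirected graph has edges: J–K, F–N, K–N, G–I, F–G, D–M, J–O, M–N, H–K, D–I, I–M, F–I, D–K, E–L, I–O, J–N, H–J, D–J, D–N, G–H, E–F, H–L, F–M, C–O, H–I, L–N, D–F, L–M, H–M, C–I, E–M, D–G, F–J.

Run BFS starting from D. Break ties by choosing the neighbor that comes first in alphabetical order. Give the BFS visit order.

Visit D; enqueue F, G, I, J, K, M, N → queue [F, G, I, J, K, M, N]
Visit F; enqueue E → queue [G, I, J, K, M, N, E]
Visit G; enqueue H → queue [I, J, K, M, N, E, H]
Visit I; enqueue C, O → queue [J, K, M, N, E, H, C, O]
Visit J → queue [K, M, N, E, H, C, O]
Visit K → queue [M, N, E, H, C, O]
Visit M; enqueue L → queue [N, E, H, C, O, L]
Visit N → queue [E, H, C, O, L]
Visit E → queue [H, C, O, L]
Visit H → queue [C, O, L]
Visit C → queue [O, L]
Visit O → queue [L]
Visit L → queue []

D -> F -> G -> I -> J -> K -> M -> N -> E -> H -> C -> O -> L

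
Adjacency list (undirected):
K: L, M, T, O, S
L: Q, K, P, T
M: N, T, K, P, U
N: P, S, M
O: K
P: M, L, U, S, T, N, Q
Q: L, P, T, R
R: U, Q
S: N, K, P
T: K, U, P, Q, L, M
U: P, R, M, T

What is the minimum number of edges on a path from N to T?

2

Level 0: N
Level 1: M, P, S
Level 2: K, L, Q, T, U
Level 3: O, R
T first appears at level 2.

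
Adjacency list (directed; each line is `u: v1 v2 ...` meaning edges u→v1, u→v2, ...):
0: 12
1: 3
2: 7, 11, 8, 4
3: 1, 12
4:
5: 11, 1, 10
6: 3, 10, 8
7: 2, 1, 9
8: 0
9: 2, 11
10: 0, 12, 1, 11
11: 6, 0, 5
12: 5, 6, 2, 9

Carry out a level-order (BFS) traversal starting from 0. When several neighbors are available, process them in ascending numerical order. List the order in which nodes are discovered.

0 → 12 → 2 → 5 → 6 → 9 → 4 → 7 → 8 → 11 → 1 → 10 → 3

Visit 0; enqueue 12 → queue [12]
Visit 12; enqueue 2, 5, 6, 9 → queue [2, 5, 6, 9]
Visit 2; enqueue 4, 7, 8, 11 → queue [5, 6, 9, 4, 7, 8, 11]
Visit 5; enqueue 1, 10 → queue [6, 9, 4, 7, 8, 11, 1, 10]
Visit 6; enqueue 3 → queue [9, 4, 7, 8, 11, 1, 10, 3]
Visit 9 → queue [4, 7, 8, 11, 1, 10, 3]
Visit 4 → queue [7, 8, 11, 1, 10, 3]
Visit 7 → queue [8, 11, 1, 10, 3]
Visit 8 → queue [11, 1, 10, 3]
Visit 11 → queue [1, 10, 3]
Visit 1 → queue [10, 3]
Visit 10 → queue [3]
Visit 3 → queue []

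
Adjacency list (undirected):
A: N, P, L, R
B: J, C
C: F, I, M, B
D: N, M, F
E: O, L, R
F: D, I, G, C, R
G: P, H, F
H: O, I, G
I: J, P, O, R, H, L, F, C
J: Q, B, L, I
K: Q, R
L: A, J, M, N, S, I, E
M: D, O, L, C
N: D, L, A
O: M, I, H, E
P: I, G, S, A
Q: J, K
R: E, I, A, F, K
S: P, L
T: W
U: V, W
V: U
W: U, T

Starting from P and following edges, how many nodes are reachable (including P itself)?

BFS from P visits: P, A, G, I, S, L, N, R, F, H, C, J, O, E, M, D, K, B, Q
Reachable nodes: 19 of 23 total.

19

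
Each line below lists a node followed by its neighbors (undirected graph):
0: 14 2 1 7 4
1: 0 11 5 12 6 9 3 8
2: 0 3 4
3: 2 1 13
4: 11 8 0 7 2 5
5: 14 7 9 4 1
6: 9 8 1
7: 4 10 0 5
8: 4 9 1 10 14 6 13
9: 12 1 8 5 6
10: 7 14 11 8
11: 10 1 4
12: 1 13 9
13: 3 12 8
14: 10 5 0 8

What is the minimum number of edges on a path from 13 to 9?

Level 0: 13
Level 1: 3, 8, 12
Level 2: 1, 2, 4, 6, 9, 10, 14
Level 3: 0, 5, 7, 11
9 first appears at level 2.

2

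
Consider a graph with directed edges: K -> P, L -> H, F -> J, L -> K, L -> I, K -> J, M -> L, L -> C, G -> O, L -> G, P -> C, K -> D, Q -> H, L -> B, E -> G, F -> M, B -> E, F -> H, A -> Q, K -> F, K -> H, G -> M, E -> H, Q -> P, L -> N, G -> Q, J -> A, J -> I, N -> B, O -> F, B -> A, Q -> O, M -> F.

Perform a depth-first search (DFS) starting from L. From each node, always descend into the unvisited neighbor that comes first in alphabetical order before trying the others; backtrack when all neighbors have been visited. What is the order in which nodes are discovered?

L, B, A, Q, H, O, F, J, I, M, P, C, E, G, K, D, N

Visit L
L → B
B → A
A → Q
Q → H
Q → O
O → F
F → J
J → I
F → M
Q → P
P → C
B → E
E → G
L → K
K → D
L → N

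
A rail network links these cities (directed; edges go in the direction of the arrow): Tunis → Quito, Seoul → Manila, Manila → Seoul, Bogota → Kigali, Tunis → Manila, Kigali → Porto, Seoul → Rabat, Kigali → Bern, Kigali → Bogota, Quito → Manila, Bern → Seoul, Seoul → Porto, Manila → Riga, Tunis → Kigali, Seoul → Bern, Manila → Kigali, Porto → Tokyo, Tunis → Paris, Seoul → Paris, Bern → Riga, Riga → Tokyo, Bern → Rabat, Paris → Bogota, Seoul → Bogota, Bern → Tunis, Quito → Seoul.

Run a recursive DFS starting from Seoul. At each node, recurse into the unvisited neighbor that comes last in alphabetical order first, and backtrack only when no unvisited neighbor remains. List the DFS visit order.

Visit Seoul
Seoul → Rabat
Seoul → Porto
Porto → Tokyo
Seoul → Paris
Paris → Bogota
Bogota → Kigali
Kigali → Bern
Bern → Tunis
Tunis → Quito
Quito → Manila
Manila → Riga

Seoul Rabat Porto Tokyo Paris Bogota Kigali Bern Tunis Quito Manila Riga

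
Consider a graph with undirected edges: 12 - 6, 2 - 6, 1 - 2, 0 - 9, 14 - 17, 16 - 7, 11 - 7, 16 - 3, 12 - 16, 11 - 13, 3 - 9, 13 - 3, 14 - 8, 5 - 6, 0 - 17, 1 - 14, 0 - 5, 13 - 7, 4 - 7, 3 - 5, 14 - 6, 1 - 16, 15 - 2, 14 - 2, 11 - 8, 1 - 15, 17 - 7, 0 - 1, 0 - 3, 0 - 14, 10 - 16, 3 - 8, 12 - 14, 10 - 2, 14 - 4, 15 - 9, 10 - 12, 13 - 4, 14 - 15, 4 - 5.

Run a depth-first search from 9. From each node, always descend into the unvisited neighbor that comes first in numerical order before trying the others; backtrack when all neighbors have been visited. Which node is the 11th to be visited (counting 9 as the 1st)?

Visit 9
9 → 0
0 → 1
1 → 2
2 → 6
6 → 5
5 → 3
3 → 8
8 → 11
11 → 7
7 → 4
4 → 13
4 → 14
14 → 12
12 → 10
10 → 16
14 → 15
14 → 17

Visit order: 9, 0, 1, 2, 6, 5, 3, 8, 11, 7, 4, 13, 14, 12, 10, 16, 15, 17

4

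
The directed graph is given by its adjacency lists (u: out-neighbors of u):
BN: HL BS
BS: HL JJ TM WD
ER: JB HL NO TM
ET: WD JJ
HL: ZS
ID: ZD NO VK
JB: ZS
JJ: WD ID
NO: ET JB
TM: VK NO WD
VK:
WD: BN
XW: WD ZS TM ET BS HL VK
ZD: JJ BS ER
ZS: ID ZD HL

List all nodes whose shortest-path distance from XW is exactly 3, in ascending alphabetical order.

ER, JB

Level 0: XW
Level 1: BS, ET, HL, TM, VK, WD, ZS
Level 2: BN, ID, JJ, NO, ZD
Level 3: ER, JB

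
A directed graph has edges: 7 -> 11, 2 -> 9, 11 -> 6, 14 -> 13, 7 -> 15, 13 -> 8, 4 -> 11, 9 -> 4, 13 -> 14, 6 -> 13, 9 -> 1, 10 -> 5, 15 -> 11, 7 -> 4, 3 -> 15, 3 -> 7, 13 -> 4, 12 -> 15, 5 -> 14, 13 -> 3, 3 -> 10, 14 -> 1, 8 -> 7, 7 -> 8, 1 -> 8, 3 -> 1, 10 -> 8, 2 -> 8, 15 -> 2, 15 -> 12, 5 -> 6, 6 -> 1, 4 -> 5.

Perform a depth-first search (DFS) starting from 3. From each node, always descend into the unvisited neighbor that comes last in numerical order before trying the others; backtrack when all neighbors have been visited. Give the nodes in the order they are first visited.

3 -> 15 -> 12 -> 11 -> 6 -> 13 -> 14 -> 1 -> 8 -> 7 -> 4 -> 5 -> 2 -> 9 -> 10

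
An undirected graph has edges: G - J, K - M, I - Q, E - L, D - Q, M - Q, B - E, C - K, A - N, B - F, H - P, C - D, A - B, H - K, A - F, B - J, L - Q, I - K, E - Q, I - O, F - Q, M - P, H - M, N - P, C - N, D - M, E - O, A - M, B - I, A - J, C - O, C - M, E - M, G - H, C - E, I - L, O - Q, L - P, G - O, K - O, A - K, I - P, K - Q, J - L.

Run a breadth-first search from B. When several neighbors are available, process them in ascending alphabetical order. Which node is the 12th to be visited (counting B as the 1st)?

O

Visit B; enqueue A, E, F, I, J → queue [A, E, F, I, J]
Visit A; enqueue K, M, N → queue [E, F, I, J, K, M, N]
Visit E; enqueue C, L, O, Q → queue [F, I, J, K, M, N, C, L, O, Q]
Visit F → queue [I, J, K, M, N, C, L, O, Q]
Visit I; enqueue P → queue [J, K, M, N, C, L, O, Q, P]
Visit J; enqueue G → queue [K, M, N, C, L, O, Q, P, G]
Visit K; enqueue H → queue [M, N, C, L, O, Q, P, G, H]
Visit M; enqueue D → queue [N, C, L, O, Q, P, G, H, D]
Visit N → queue [C, L, O, Q, P, G, H, D]
Visit C → queue [L, O, Q, P, G, H, D]
Visit L → queue [O, Q, P, G, H, D]
Visit O → queue [Q, P, G, H, D]
Visit Q → queue [P, G, H, D]
Visit P → queue [G, H, D]
Visit G → queue [H, D]
Visit H → queue [D]
Visit D → queue []

Visit order: B, A, E, F, I, J, K, M, N, C, L, O, Q, P, G, H, D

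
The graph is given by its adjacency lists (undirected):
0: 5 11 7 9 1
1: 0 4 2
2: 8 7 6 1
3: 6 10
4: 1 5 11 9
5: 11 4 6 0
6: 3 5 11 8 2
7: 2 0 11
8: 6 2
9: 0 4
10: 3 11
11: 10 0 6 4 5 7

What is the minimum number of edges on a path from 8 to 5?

Level 0: 8
Level 1: 2, 6
Level 2: 1, 3, 5, 7, 11
Level 3: 0, 4, 10
Level 4: 9
5 first appears at level 2.

2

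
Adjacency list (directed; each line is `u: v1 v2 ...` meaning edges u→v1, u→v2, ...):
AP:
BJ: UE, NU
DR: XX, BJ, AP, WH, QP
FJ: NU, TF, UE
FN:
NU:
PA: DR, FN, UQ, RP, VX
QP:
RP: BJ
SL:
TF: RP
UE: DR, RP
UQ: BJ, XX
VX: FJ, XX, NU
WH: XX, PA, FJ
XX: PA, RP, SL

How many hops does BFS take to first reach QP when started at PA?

2

Level 0: PA
Level 1: DR, FN, RP, UQ, VX
Level 2: AP, BJ, FJ, NU, QP, WH, XX
Level 3: SL, TF, UE
QP first appears at level 2.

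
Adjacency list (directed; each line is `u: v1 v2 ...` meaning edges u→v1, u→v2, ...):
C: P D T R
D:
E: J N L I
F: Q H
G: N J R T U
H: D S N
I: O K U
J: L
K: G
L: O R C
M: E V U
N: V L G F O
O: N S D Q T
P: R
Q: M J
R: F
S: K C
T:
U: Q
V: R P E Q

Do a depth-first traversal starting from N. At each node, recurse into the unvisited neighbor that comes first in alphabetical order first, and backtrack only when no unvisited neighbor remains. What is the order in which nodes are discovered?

Visit N
N → F
F → H
H → D
H → S
S → C
C → P
P → R
C → T
S → K
K → G
G → J
J → L
L → O
O → Q
Q → M
M → E
E → I
I → U
M → V

N, F, H, D, S, C, P, R, T, K, G, J, L, O, Q, M, E, I, U, V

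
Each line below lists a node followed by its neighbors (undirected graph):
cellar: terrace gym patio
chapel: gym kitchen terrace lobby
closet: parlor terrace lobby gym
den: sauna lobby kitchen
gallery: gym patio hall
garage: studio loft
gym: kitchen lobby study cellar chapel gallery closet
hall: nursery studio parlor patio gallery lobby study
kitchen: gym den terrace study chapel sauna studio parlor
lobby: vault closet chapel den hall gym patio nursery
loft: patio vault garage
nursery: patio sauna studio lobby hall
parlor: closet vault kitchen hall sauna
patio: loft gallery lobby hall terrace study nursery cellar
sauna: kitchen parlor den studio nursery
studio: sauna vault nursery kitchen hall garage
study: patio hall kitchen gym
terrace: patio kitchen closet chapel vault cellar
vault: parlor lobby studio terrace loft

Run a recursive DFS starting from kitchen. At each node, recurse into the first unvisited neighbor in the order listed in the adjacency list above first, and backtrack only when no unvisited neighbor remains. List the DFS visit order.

Visit kitchen
kitchen → gym
gym → lobby
lobby → vault
vault → parlor
parlor → closet
closet → terrace
terrace → patio
patio → loft
loft → garage
garage → studio
studio → sauna
sauna → den
sauna → nursery
nursery → hall
hall → gallery
hall → study
patio → cellar
terrace → chapel

kitchen, gym, lobby, vault, parlor, closet, terrace, patio, loft, garage, studio, sauna, den, nursery, hall, gallery, study, cellar, chapel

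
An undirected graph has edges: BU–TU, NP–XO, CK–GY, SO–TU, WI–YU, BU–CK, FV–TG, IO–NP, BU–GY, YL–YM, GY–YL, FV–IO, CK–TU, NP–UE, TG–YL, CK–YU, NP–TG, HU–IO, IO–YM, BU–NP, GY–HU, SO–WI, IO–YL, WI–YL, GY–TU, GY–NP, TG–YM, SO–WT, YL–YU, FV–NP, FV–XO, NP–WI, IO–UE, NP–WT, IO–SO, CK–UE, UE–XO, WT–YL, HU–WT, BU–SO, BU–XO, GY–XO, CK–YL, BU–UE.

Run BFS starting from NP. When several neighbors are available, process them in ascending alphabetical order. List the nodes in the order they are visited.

NP, BU, FV, GY, IO, TG, UE, WI, WT, XO, CK, SO, TU, HU, YL, YM, YU

Visit NP; enqueue BU, FV, GY, IO, TG, UE, WI, WT, XO → queue [BU, FV, GY, IO, TG, UE, WI, WT, XO]
Visit BU; enqueue CK, SO, TU → queue [FV, GY, IO, TG, UE, WI, WT, XO, CK, SO, TU]
Visit FV → queue [GY, IO, TG, UE, WI, WT, XO, CK, SO, TU]
Visit GY; enqueue HU, YL → queue [IO, TG, UE, WI, WT, XO, CK, SO, TU, HU, YL]
Visit IO; enqueue YM → queue [TG, UE, WI, WT, XO, CK, SO, TU, HU, YL, YM]
Visit TG → queue [UE, WI, WT, XO, CK, SO, TU, HU, YL, YM]
Visit UE → queue [WI, WT, XO, CK, SO, TU, HU, YL, YM]
Visit WI; enqueue YU → queue [WT, XO, CK, SO, TU, HU, YL, YM, YU]
Visit WT → queue [XO, CK, SO, TU, HU, YL, YM, YU]
Visit XO → queue [CK, SO, TU, HU, YL, YM, YU]
Visit CK → queue [SO, TU, HU, YL, YM, YU]
Visit SO → queue [TU, HU, YL, YM, YU]
Visit TU → queue [HU, YL, YM, YU]
Visit HU → queue [YL, YM, YU]
Visit YL → queue [YM, YU]
Visit YM → queue [YU]
Visit YU → queue []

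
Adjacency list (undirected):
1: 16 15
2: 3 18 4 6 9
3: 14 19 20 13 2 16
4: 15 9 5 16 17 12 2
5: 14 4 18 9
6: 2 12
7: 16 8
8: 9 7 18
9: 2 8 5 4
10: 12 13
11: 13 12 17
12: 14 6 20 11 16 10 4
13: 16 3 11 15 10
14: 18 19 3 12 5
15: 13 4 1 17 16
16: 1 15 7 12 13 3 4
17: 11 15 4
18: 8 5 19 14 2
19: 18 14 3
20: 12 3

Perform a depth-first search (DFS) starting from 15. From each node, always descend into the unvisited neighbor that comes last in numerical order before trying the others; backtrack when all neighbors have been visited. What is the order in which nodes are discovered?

15, 17, 11, 13, 16, 12, 20, 3, 19, 18, 14, 5, 9, 8, 7, 4, 2, 6, 10, 1

Visit 15
15 → 17
17 → 11
11 → 13
13 → 16
16 → 12
12 → 20
20 → 3
3 → 19
19 → 18
18 → 14
14 → 5
5 → 9
9 → 8
8 → 7
9 → 4
4 → 2
2 → 6
12 → 10
16 → 1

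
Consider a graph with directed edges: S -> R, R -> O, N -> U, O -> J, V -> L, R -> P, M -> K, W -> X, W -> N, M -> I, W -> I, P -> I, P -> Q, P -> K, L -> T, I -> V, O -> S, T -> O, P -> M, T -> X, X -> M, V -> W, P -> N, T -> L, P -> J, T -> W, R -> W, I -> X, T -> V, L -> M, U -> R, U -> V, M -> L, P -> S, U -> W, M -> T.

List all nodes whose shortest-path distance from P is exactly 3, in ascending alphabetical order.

O, W

Level 0: P
Level 1: I, J, K, M, N, Q, S
Level 2: L, R, T, U, V, X
Level 3: O, W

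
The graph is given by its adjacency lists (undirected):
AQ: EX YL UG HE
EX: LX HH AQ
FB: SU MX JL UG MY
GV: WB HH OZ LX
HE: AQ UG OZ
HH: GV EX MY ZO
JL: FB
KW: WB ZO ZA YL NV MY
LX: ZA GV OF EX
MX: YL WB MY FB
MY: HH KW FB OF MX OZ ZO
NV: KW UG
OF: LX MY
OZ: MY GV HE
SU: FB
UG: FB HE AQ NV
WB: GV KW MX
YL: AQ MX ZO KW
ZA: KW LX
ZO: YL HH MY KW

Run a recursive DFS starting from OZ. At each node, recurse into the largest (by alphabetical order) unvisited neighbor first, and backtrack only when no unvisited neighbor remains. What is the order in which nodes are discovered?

OZ → MY → ZO → YL → MX → WB → KW → ZA → LX → OF → GV → HH → EX → AQ → UG → NV → HE → FB → SU → JL

Visit OZ
OZ → MY
MY → ZO
ZO → YL
YL → MX
MX → WB
WB → KW
KW → ZA
ZA → LX
LX → OF
LX → GV
GV → HH
HH → EX
EX → AQ
AQ → UG
UG → NV
UG → HE
UG → FB
FB → SU
FB → JL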